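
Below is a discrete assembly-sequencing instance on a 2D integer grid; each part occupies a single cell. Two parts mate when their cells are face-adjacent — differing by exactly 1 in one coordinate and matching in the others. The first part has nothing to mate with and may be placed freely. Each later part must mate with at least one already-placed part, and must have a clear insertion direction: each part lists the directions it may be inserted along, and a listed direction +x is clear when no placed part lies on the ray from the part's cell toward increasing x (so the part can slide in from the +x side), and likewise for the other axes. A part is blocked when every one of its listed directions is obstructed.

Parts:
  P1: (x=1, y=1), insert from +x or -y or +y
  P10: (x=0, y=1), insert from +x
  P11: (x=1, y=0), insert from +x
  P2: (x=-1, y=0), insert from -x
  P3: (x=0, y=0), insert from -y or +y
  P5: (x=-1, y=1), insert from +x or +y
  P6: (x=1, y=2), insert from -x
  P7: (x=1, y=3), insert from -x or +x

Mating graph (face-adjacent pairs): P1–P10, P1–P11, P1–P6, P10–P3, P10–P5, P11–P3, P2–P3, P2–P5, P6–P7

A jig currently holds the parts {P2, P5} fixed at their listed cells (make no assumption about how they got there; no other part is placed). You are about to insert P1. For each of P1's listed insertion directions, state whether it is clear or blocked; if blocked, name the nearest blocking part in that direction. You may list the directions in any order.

+x: ray from P1(1, 1) has no placed part ⇒ clear
-y: ray from P1(1, 1) has no placed part ⇒ clear
+y: ray from P1(1, 1) has no placed part ⇒ clear

+x: clear; +y: clear; -y: clear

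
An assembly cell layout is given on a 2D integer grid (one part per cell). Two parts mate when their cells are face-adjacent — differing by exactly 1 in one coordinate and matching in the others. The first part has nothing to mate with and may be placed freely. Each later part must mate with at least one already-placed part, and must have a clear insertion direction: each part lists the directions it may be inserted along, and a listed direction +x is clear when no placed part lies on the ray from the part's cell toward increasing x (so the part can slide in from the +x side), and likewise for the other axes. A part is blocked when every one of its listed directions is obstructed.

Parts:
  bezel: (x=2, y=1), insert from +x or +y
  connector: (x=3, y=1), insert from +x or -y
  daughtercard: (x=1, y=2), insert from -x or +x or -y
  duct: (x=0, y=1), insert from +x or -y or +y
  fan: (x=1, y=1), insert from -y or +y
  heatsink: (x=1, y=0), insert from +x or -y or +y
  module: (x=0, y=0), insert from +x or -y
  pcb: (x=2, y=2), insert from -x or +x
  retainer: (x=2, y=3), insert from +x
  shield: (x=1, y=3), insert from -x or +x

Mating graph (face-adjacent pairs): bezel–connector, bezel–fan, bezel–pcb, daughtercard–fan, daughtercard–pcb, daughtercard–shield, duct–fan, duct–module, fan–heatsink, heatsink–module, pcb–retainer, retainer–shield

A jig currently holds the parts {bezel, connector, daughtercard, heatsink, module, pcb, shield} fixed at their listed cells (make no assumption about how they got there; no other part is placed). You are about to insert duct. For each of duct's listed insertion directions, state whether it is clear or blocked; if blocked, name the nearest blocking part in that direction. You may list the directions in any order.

+x: blocked by bezel; +y: clear; -y: blocked by module

+x: nearest on ray is bezel@(2, 1) ⇒ blocked
-y: nearest on ray is module@(0, 0) ⇒ blocked
+y: ray from duct(0, 1) has no placed part ⇒ clear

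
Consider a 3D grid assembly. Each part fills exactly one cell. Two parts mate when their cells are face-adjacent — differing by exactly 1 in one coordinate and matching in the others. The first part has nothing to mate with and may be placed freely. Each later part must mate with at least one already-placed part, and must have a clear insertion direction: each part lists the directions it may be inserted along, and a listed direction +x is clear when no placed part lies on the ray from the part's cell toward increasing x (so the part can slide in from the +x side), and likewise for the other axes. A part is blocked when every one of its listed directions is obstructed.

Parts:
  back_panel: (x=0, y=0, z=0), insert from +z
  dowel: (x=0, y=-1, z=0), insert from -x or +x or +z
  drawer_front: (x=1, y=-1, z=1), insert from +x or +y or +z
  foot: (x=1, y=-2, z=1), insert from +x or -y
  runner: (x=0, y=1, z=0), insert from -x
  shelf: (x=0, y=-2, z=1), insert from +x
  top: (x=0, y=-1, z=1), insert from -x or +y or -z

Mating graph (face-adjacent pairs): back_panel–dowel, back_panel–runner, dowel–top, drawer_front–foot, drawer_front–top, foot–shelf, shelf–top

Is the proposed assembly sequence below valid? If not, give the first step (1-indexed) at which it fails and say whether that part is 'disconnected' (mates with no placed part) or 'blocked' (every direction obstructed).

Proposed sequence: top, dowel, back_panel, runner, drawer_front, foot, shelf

Invalid at step 7 (blocked)

1. top@(0, -1, 1) [-x clear] — {top}
2. dowel@(0, -1, 0) [-x clear] — {dowel, top}
3. back_panel@(0, 0, 0) [+z clear] — {back_panel, dowel, top}
4. runner@(0, 1, 0) [-x clear] — {back_panel, dowel, runner, top}
5. drawer_front@(1, -1, 1) [+x clear] — {back_panel, dowel, drawer_front, runner, top}
6. foot@(1, -2, 1) [+x clear] — {back_panel, dowel, drawer_front, foot, runner, top}
7. shelf@(0, -2, 1) — +x all obstructed ⇒ blocked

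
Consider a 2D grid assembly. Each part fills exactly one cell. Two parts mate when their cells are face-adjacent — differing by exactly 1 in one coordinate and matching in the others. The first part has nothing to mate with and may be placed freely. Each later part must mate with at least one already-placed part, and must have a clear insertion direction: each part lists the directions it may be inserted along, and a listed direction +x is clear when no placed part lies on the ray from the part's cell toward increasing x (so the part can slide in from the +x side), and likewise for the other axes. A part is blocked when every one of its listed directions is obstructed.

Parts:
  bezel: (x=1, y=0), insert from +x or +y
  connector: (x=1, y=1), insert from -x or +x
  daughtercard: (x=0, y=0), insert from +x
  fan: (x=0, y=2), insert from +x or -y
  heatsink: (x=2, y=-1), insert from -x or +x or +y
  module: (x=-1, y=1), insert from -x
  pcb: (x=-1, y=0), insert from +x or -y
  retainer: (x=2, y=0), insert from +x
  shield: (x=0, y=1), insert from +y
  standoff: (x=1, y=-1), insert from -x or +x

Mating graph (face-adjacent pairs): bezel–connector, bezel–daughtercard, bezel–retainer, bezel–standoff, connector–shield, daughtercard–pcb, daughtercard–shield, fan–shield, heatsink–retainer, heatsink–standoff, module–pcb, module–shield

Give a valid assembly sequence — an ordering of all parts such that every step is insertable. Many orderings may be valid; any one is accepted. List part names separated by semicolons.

shield; fan; module; daughtercard; bezel; retainer; standoff; connector; heatsink; pcb

1. shield@(0, 1) [+y clear] — {shield}
2. fan@(0, 2) [+x clear] — {fan, shield}
3. module@(-1, 1) [-x clear] — {fan, module, shield}
4. daughtercard@(0, 0) [+x clear] — {daughtercard, fan, module, shield}
5. bezel@(1, 0) [+x clear] — {bezel, daughtercard, fan, module, shield}
6. retainer@(2, 0) [+x clear] — {bezel, daughtercard, fan, module, retainer, shield}
7. standoff@(1, -1) [-x clear] — {bezel, daughtercard, fan, module, retainer, shield, standoff}
8. connector@(1, 1) [+x clear] — {bezel, connector, daughtercard, fan, module, retainer, shield, standoff}
9. heatsink@(2, -1) [+x clear] — {bezel, connector, daughtercard, fan, heatsink, module, retainer, shield, standoff}
10. pcb@(-1, 0) [-y clear] — {bezel, connector, daughtercard, fan, heatsink, module, pcb, retainer, shield, standoff}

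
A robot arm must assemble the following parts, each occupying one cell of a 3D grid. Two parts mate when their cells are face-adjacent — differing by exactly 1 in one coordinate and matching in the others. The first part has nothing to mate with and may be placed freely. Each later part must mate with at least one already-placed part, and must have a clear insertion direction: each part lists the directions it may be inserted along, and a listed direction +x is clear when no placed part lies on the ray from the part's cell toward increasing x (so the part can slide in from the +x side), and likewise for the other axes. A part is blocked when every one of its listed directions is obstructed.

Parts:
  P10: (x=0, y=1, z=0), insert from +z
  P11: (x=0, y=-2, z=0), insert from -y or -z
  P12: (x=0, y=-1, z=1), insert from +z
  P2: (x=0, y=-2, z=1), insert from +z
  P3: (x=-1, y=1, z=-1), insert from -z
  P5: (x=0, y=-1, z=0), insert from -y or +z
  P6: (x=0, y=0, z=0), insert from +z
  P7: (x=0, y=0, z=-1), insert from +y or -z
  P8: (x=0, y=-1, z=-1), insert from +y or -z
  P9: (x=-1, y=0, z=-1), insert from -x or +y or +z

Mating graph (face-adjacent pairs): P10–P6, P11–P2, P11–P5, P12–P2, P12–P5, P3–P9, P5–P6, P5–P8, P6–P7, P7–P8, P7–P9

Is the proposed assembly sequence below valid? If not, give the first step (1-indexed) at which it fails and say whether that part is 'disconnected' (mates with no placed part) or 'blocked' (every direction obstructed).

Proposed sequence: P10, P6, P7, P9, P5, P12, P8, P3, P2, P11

Valid

1. P10@(0, 1, 0) [+z clear] — {P10}
2. P6@(0, 0, 0) [+z clear] — {P10, P6}
3. P7@(0, 0, -1) [+y clear] — {P10, P6, P7}
4. P9@(-1, 0, -1) [-x clear] — {P10, P6, P7, P9}
5. P5@(0, -1, 0) [-y clear] — {P10, P5, P6, P7, P9}
6. P12@(0, -1, 1) [+z clear] — {P10, P12, P5, P6, P7, P9}
7. P8@(0, -1, -1) [-z clear] — {P10, P12, P5, P6, P7, P8, P9}
8. P3@(-1, 1, -1) [-z clear] — {P10, P12, P3, P5, P6, P7, P8, P9}
9. P2@(0, -2, 1) [+z clear] — {P10, P12, P2, P3, P5, P6, P7, P8, P9}
10. P11@(0, -2, 0) [-y clear] — {P10, P11, P12, P2, P3, P5, P6, P7, P8, P9}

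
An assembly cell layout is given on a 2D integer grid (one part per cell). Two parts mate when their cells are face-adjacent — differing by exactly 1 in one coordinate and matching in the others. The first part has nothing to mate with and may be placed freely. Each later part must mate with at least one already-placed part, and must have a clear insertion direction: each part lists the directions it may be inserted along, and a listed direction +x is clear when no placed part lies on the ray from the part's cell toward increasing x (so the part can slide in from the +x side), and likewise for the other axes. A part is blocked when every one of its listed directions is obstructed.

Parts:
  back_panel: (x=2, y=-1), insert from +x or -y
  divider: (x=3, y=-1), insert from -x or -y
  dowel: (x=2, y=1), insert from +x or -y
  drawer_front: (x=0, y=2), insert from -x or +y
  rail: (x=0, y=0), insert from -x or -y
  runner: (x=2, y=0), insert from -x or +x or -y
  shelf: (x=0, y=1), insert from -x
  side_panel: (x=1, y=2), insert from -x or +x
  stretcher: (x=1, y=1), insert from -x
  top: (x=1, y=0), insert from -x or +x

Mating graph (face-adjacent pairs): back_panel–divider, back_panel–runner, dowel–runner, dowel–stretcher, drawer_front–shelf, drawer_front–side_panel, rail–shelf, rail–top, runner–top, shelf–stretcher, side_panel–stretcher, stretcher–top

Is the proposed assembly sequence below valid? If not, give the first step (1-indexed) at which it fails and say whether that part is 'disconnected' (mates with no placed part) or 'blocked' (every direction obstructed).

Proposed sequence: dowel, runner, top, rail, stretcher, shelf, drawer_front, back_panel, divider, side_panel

Valid

1. dowel@(2, 1) [+x clear] — {dowel}
2. runner@(2, 0) [-x clear] — {dowel, runner}
3. top@(1, 0) [-x clear] — {dowel, runner, top}
4. rail@(0, 0) [-x clear] — {dowel, rail, runner, top}
5. stretcher@(1, 1) [-x clear] — {dowel, rail, runner, stretcher, top}
6. shelf@(0, 1) [-x clear] — {dowel, rail, runner, shelf, stretcher, top}
7. drawer_front@(0, 2) [-x clear] — {dowel, drawer_front, rail, runner, shelf, stretcher, top}
8. back_panel@(2, -1) [+x clear] — {back_panel, dowel, drawer_front, rail, runner, shelf, stretcher, top}
9. divider@(3, -1) [-y clear] — {back_panel, divider, dowel, drawer_front, rail, runner, shelf, stretcher, top}
10. side_panel@(1, 2) [+x clear] — {back_panel, divider, dowel, drawer_front, rail, runner, shelf, side_panel, stretcher, top}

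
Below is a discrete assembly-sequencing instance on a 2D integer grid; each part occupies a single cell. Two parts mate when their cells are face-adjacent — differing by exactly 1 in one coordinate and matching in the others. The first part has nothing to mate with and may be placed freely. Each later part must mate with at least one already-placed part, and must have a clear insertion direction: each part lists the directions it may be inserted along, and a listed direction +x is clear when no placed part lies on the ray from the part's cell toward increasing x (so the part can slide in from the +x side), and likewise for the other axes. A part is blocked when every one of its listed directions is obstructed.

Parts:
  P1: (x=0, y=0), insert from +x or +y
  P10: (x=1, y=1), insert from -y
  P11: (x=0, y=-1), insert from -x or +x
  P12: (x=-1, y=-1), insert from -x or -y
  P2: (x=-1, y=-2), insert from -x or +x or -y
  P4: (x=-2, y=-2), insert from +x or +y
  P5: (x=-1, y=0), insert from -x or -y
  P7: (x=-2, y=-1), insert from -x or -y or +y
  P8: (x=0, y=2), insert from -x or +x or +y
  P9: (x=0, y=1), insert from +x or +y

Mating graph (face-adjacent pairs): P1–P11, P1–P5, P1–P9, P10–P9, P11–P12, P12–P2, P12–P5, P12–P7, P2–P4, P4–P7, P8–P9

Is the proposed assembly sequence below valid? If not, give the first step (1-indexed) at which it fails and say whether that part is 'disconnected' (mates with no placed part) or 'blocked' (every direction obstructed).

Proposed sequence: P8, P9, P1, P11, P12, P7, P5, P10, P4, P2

1. P8@(0, 2) [-x clear] — {P8}
2. P9@(0, 1) [+x clear] — {P8, P9}
3. P1@(0, 0) [+x clear] — {P1, P8, P9}
4. P11@(0, -1) [-x clear] — {P1, P11, P8, P9}
5. P12@(-1, -1) [-x clear] — {P1, P11, P12, P8, P9}
6. P7@(-2, -1) [-x clear] — {P1, P11, P12, P7, P8, P9}
7. P5@(-1, 0) [-x clear] — {P1, P11, P12, P5, P7, P8, P9}
8. P10@(1, 1) [-y clear] — {P1, P10, P11, P12, P5, P7, P8, P9}
9. P4@(-2, -2) [+x clear] — {P1, P10, P11, P12, P4, P5, P7, P8, P9}
10. P2@(-1, -2) [+x clear] — {P1, P10, P11, P12, P2, P4, P5, P7, P8, P9}

Valid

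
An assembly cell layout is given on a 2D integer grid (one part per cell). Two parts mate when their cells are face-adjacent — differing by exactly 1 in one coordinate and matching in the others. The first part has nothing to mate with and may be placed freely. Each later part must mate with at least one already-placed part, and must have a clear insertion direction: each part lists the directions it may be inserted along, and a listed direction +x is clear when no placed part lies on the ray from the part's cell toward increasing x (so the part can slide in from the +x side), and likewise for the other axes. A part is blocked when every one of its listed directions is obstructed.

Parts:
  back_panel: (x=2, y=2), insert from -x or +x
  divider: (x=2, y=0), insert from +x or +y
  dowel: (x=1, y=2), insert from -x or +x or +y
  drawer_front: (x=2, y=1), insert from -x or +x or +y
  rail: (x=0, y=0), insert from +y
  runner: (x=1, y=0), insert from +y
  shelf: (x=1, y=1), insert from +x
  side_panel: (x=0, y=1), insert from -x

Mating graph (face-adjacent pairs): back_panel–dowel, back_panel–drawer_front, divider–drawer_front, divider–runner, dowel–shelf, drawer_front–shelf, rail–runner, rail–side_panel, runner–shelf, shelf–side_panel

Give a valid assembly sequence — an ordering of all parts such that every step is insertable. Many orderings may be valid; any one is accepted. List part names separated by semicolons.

runner; shelf; dowel; drawer_front; back_panel; divider; rail; side_panel

1. runner@(1, 0) [+y clear] — {runner}
2. shelf@(1, 1) [+x clear] — {runner, shelf}
3. dowel@(1, 2) [-x clear] — {dowel, runner, shelf}
4. drawer_front@(2, 1) [+x clear] — {dowel, drawer_front, runner, shelf}
5. back_panel@(2, 2) [+x clear] — {back_panel, dowel, drawer_front, runner, shelf}
6. divider@(2, 0) [+x clear] — {back_panel, divider, dowel, drawer_front, runner, shelf}
7. rail@(0, 0) [+y clear] — {back_panel, divider, dowel, drawer_front, rail, runner, shelf}
8. side_panel@(0, 1) [-x clear] — {back_panel, divider, dowel, drawer_front, rail, runner, shelf, side_panel}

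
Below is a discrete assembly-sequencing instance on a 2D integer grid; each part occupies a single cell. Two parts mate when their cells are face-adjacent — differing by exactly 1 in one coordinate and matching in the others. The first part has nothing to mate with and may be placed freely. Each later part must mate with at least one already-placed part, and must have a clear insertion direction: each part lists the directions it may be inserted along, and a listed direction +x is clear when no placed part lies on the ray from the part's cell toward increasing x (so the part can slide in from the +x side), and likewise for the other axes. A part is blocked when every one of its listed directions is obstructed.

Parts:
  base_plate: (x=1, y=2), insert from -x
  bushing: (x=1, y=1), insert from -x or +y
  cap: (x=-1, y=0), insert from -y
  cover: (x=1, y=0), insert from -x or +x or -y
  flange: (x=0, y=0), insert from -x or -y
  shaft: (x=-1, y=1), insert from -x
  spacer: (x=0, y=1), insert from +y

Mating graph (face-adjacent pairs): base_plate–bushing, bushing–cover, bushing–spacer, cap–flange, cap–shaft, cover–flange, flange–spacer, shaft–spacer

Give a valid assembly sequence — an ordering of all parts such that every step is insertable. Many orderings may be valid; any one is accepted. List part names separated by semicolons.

1. bushing@(1, 1) [-x clear] — {bushing}
2. cover@(1, 0) [-x clear] — {bushing, cover}
3. spacer@(0, 1) [+y clear] — {bushing, cover, spacer}
4. flange@(0, 0) [-x clear] — {bushing, cover, flange, spacer}
5. cap@(-1, 0) [-y clear] — {bushing, cap, cover, flange, spacer}
6. shaft@(-1, 1) [-x clear] — {bushing, cap, cover, flange, shaft, spacer}
7. base_plate@(1, 2) [-x clear] — {base_plate, bushing, cap, cover, flange, shaft, spacer}

bushing; cover; spacer; flange; cap; shaft; base_plate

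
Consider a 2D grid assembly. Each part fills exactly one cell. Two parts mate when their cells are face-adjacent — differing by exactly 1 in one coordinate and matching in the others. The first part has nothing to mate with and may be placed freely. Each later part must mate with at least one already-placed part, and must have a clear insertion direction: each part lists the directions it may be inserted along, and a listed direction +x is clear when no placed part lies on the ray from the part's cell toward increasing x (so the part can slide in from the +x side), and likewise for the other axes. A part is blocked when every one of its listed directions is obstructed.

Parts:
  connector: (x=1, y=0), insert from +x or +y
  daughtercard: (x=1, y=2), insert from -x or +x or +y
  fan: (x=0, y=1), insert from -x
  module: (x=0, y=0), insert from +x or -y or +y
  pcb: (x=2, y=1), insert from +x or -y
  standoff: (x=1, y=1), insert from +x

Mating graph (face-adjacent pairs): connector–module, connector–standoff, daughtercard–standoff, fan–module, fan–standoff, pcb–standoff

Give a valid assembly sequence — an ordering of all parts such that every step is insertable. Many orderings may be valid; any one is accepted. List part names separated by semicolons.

1. module@(0, 0) [+x clear] — {module}
2. fan@(0, 1) [-x clear] — {fan, module}
3. standoff@(1, 1) [+x clear] — {fan, module, standoff}
4. daughtercard@(1, 2) [-x clear] — {daughtercard, fan, module, standoff}
5. connector@(1, 0) [+x clear] — {connector, daughtercard, fan, module, standoff}
6. pcb@(2, 1) [+x clear] — {connector, daughtercard, fan, module, pcb, standoff}

module; fan; standoff; daughtercard; connector; pcb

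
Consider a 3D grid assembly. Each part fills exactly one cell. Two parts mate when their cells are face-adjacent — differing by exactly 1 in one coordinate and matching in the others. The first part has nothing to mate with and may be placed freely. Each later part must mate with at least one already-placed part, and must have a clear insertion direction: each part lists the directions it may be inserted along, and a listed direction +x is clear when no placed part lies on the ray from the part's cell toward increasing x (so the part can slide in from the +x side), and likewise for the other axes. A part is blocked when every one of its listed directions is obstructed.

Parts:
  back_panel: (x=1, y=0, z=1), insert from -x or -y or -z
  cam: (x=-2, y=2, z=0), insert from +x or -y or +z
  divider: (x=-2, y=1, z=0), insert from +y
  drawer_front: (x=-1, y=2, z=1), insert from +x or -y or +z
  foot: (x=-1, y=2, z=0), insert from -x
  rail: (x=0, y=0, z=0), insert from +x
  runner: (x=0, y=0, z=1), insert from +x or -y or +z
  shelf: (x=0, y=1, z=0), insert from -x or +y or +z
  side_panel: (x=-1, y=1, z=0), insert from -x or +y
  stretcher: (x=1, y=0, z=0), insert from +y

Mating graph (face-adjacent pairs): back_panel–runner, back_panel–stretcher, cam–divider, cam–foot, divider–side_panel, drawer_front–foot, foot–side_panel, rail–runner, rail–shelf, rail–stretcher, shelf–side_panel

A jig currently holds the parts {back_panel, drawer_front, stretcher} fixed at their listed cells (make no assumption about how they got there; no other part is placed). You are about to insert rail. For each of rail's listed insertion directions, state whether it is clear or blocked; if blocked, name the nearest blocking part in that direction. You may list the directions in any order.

+x: blocked by stretcher

+x: nearest on ray is stretcher@(1, 0, 0) ⇒ blocked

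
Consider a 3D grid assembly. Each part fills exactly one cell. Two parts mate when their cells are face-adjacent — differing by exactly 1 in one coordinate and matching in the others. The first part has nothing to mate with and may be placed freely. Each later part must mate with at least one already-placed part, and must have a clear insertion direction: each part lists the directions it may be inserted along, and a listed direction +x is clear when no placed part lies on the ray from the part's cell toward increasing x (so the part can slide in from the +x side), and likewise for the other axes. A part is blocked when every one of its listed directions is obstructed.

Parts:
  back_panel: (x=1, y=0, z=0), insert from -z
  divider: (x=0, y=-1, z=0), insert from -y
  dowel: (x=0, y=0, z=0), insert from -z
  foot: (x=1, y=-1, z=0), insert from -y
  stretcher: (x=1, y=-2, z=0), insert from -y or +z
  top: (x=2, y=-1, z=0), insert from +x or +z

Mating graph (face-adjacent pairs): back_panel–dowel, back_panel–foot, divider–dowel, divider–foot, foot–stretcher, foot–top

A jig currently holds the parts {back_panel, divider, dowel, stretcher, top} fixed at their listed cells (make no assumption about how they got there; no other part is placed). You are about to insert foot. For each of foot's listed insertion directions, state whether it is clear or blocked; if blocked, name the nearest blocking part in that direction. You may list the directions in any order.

-y: nearest on ray is stretcher@(1, -2, 0) ⇒ blocked

-y: blocked by stretcher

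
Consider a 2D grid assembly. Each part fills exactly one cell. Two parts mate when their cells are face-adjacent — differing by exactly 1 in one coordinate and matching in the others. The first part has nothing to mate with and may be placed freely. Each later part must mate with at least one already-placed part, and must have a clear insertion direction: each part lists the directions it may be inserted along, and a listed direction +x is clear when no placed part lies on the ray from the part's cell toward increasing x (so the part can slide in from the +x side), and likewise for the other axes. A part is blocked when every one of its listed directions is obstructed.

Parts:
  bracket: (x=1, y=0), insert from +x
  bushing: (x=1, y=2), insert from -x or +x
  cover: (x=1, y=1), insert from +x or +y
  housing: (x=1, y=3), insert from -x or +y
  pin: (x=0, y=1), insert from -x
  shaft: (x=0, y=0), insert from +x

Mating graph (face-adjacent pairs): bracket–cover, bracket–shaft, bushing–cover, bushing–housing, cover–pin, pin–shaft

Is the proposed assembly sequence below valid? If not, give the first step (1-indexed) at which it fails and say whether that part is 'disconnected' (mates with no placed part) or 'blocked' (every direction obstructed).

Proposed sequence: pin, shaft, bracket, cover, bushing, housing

1. pin@(0, 1) [-x clear] — {pin}
2. shaft@(0, 0) [+x clear] — {pin, shaft}
3. bracket@(1, 0) [+x clear] — {bracket, pin, shaft}
4. cover@(1, 1) [+x clear] — {bracket, cover, pin, shaft}
5. bushing@(1, 2) [-x clear] — {bracket, bushing, cover, pin, shaft}
6. housing@(1, 3) [-x clear] — {bracket, bushing, cover, housing, pin, shaft}

Valid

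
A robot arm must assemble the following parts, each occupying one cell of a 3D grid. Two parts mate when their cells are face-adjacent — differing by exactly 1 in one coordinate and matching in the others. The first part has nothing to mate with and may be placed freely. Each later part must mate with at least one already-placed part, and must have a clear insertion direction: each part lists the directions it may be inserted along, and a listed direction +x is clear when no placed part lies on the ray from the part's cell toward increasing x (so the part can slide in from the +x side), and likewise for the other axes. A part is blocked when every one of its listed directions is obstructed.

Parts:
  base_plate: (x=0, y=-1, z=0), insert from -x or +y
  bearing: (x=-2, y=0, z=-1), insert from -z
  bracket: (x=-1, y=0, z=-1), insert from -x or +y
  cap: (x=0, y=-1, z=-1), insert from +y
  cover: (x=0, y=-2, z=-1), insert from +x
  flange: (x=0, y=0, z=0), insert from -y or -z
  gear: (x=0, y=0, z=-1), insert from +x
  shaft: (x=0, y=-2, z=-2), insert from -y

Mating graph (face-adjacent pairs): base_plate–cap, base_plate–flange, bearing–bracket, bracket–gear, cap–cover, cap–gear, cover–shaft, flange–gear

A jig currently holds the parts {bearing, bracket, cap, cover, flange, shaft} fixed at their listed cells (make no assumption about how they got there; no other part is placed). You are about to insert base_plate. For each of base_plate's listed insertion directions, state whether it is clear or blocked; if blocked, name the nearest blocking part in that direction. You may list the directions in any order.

-x: ray from base_plate(0, -1, 0) has no placed part ⇒ clear
+y: nearest on ray is flange@(0, 0, 0) ⇒ blocked

+y: blocked by flange; -x: clear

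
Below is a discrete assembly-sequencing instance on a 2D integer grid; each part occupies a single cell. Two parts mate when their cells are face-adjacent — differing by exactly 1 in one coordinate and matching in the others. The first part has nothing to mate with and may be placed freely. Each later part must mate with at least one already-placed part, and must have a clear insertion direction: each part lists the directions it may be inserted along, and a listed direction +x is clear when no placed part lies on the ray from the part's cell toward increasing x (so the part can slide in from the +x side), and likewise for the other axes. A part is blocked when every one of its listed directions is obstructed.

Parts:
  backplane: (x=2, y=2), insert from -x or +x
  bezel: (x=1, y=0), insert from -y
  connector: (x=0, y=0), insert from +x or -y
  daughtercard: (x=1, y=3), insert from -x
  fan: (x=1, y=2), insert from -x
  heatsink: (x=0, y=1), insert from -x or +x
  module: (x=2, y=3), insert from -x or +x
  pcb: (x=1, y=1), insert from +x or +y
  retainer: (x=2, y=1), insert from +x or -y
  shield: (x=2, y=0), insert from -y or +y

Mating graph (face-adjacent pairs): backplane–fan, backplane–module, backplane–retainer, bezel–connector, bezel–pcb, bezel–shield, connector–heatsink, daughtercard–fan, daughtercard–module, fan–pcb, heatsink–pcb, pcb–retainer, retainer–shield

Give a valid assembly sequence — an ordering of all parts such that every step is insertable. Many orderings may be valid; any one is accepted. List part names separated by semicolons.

fan; pcb; bezel; daughtercard; retainer; connector; shield; module; heatsink; backplane

1. fan@(1, 2) [-x clear] — {fan}
2. pcb@(1, 1) [+x clear] — {fan, pcb}
3. bezel@(1, 0) [-y clear] — {bezel, fan, pcb}
4. daughtercard@(1, 3) [-x clear] — {bezel, daughtercard, fan, pcb}
5. retainer@(2, 1) [+x clear] — {bezel, daughtercard, fan, pcb, retainer}
6. connector@(0, 0) [-y clear] — {bezel, connector, daughtercard, fan, pcb, retainer}
7. shield@(2, 0) [-y clear] — {bezel, connector, daughtercard, fan, pcb, retainer, shield}
8. module@(2, 3) [+x clear] — {bezel, connector, daughtercard, fan, module, pcb, retainer, shield}
9. heatsink@(0, 1) [-x clear] — {bezel, connector, daughtercard, fan, heatsink, module, pcb, retainer, shield}
10. backplane@(2, 2) [+x clear] — {backplane, bezel, connector, daughtercard, fan, heatsink, module, pcb, retainer, shield}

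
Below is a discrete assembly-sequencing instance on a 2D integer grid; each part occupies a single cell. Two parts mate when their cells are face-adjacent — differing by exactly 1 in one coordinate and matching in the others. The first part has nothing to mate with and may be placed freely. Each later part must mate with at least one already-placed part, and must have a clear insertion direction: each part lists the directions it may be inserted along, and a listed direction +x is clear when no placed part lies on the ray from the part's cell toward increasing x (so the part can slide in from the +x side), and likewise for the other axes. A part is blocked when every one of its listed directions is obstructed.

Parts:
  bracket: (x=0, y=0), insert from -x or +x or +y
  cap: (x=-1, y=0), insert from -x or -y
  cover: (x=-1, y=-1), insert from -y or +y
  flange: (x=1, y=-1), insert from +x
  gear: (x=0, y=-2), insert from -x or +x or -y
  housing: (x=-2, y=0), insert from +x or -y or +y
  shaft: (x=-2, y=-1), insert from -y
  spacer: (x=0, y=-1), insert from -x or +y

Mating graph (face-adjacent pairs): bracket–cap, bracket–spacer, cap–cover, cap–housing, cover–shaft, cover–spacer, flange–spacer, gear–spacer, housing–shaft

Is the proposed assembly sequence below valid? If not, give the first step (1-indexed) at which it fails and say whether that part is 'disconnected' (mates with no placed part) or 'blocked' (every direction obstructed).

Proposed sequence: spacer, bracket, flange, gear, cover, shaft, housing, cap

Invalid at step 8 (blocked)

1. spacer@(0, -1) [-x clear] — {spacer}
2. bracket@(0, 0) [-x clear] — {bracket, spacer}
3. flange@(1, -1) [+x clear] — {bracket, flange, spacer}
4. gear@(0, -2) [-x clear] — {bracket, flange, gear, spacer}
5. cover@(-1, -1) [-y clear] — {bracket, cover, flange, gear, spacer}
6. shaft@(-2, -1) [-y clear] — {bracket, cover, flange, gear, shaft, spacer}
7. housing@(-2, 0) [+y clear] — {bracket, cover, flange, gear, housing, shaft, spacer}
8. cap@(-1, 0) — -x/-y all obstructed ⇒ blocked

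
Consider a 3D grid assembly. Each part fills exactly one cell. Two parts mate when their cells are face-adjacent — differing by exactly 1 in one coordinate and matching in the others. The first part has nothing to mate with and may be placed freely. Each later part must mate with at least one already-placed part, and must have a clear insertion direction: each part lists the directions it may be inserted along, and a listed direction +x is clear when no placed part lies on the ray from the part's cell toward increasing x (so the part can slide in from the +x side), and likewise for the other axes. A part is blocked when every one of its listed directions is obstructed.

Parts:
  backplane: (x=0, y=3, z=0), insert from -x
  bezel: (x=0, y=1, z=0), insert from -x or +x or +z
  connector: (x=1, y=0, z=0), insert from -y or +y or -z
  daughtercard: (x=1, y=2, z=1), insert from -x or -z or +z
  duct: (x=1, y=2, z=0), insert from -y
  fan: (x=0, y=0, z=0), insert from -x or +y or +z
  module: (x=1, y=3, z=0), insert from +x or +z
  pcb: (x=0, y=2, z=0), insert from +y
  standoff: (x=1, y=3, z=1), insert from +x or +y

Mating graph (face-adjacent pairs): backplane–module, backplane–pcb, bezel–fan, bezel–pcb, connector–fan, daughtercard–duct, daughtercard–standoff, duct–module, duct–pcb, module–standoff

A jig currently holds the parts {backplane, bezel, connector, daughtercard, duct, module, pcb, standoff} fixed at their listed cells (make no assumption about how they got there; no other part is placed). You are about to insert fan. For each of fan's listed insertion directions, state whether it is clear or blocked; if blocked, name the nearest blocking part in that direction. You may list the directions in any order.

-x: ray from fan(0, 0, 0) has no placed part ⇒ clear
+y: nearest on ray is bezel@(0, 1, 0) ⇒ blocked
+z: ray from fan(0, 0, 0) has no placed part ⇒ clear

+y: blocked by bezel; +z: clear; -x: clear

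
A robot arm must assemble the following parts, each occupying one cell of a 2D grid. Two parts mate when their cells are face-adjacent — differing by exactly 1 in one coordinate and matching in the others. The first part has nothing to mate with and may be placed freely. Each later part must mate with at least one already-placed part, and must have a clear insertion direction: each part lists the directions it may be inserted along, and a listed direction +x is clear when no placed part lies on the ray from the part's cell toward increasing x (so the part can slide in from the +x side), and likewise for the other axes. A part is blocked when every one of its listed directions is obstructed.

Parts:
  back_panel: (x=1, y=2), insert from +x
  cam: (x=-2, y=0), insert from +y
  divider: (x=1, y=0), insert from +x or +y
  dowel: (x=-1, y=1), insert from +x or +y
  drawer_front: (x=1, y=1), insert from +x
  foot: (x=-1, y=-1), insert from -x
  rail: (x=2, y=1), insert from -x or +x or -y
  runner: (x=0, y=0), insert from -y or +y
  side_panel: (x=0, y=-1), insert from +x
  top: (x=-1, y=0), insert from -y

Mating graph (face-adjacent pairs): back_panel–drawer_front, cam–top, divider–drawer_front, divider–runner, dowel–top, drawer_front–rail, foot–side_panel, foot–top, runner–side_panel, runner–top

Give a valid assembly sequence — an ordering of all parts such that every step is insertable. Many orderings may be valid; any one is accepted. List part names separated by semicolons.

1. drawer_front@(1, 1) [+x clear] — {drawer_front}
2. divider@(1, 0) [+x clear] — {divider, drawer_front}
3. runner@(0, 0) [-y clear] — {divider, drawer_front, runner}
4. top@(-1, 0) [-y clear] — {divider, drawer_front, runner, top}
5. back_panel@(1, 2) [+x clear] — {back_panel, divider, drawer_front, runner, top}
6. foot@(-1, -1) [-x clear] — {back_panel, divider, drawer_front, foot, runner, top}
7. side_panel@(0, -1) [+x clear] — {back_panel, divider, drawer_front, foot, runner, side_panel, top}
8. cam@(-2, 0) [+y clear] — {back_panel, cam, divider, drawer_front, foot, runner, side_panel, top}
9. rail@(2, 1) [+x clear] — {back_panel, cam, divider, drawer_front, foot, rail, runner, side_panel, top}
10. dowel@(-1, 1) [+y clear] — {back_panel, cam, divider, dowel, drawer_front, foot, rail, runner, side_panel, top}

drawer_front; divider; runner; top; back_panel; foot; side_panel; cam; rail; dowel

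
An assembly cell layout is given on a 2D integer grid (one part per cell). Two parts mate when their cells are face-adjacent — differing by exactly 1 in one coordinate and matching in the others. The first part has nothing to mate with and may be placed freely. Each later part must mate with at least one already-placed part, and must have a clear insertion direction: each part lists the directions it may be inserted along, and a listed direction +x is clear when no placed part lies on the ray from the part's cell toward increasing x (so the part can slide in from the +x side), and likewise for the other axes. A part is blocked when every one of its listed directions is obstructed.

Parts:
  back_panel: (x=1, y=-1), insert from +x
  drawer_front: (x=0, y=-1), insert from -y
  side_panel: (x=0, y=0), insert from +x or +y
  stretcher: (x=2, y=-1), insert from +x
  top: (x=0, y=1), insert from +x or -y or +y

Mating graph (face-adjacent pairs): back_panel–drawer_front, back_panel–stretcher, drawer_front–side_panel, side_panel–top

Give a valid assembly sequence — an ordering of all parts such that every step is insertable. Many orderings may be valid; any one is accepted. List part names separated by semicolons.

side_panel; drawer_front; back_panel; stretcher; top

1. side_panel@(0, 0) [+x clear] — {side_panel}
2. drawer_front@(0, -1) [-y clear] — {drawer_front, side_panel}
3. back_panel@(1, -1) [+x clear] — {back_panel, drawer_front, side_panel}
4. stretcher@(2, -1) [+x clear] — {back_panel, drawer_front, side_panel, stretcher}
5. top@(0, 1) [+x clear] — {back_panel, drawer_front, side_panel, stretcher, top}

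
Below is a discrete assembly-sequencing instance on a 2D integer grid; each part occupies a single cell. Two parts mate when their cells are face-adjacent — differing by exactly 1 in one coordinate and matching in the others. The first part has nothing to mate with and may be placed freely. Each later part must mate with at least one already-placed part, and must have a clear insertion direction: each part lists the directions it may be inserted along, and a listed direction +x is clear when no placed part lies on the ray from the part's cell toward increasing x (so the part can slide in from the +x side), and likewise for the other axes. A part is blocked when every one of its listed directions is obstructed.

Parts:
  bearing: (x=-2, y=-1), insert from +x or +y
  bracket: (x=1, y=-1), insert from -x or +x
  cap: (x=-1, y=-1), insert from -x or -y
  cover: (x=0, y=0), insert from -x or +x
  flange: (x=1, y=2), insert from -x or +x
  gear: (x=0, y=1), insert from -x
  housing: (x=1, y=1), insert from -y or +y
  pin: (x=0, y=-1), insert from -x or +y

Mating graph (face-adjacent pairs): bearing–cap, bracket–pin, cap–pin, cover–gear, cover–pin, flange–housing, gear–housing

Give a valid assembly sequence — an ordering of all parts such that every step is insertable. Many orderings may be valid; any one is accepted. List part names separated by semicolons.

1. cap@(-1, -1) [-x clear] — {cap}
2. bearing@(-2, -1) [+y clear] — {bearing, cap}
3. pin@(0, -1) [+y clear] — {bearing, cap, pin}
4. cover@(0, 0) [-x clear] — {bearing, cap, cover, pin}
5. bracket@(1, -1) [+x clear] — {bearing, bracket, cap, cover, pin}
6. gear@(0, 1) [-x clear] — {bearing, bracket, cap, cover, gear, pin}
7. housing@(1, 1) [+y clear] — {bearing, bracket, cap, cover, gear, housing, pin}
8. flange@(1, 2) [-x clear] — {bearing, bracket, cap, cover, flange, gear, housing, pin}

cap; bearing; pin; cover; bracket; gear; housing; flange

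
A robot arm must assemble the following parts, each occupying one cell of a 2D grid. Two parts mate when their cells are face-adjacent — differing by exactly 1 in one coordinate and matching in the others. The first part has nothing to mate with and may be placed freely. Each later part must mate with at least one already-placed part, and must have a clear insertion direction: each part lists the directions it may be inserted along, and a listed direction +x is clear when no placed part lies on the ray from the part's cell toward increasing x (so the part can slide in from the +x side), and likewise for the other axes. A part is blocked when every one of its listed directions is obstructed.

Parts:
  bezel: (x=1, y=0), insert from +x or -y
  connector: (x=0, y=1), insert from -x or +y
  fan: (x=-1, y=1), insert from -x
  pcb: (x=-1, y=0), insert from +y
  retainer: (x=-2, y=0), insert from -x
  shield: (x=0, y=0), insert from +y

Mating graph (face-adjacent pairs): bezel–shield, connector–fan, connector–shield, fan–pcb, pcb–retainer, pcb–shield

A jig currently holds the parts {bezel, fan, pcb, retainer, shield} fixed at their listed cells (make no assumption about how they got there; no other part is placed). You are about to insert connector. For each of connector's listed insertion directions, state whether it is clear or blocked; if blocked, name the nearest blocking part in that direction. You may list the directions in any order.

+y: clear; -x: blocked by fan

-x: nearest on ray is fan@(-1, 1) ⇒ blocked
+y: ray from connector(0, 1) has no placed part ⇒ clear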